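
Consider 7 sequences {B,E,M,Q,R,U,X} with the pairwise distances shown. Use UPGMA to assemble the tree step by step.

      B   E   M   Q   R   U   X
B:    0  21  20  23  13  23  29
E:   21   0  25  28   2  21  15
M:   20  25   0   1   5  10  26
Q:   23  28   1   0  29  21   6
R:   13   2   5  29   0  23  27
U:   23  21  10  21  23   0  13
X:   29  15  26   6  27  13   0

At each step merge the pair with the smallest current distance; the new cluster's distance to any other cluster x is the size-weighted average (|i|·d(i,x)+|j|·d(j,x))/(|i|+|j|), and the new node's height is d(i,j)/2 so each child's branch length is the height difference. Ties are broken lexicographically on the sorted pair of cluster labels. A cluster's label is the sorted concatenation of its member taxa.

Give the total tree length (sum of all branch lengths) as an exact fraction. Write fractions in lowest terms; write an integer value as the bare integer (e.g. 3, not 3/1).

step 1: merge (M,Q) at d=1; branch lengths M→1/2, Q→1/2; new cluster MQ
  updated: d(B,MQ)=43/2, d(E,MQ)=53/2, d(MQ,R)=17, d(MQ,U)=31/2, d(MQ,X)=16
step 2: merge (E,R) at d=2; branch lengths E→1, R→1; new cluster ER
  updated: d(B,ER)=17, d(ER,MQ)=87/4, d(ER,U)=22, d(ER,X)=21
step 3: merge (U,X) at d=13; branch lengths U→13/2, X→13/2; new cluster UX
  updated: d(B,UX)=26, d(ER,UX)=43/2, d(MQ,UX)=63/4
step 4: merge (MQ,UX) at d=63/4; branch lengths MQ→59/8, UX→11/8; new cluster MQUX
  updated: d(B,MQUX)=95/4, d(ER,MQUX)=173/8
step 5: merge (B,ER) at d=17; branch lengths B→17/2, ER→15/2; new cluster BER
  updated: d(BER,MQUX)=67/3
step 6: merge (BER,MQUX) at d=67/3; branch lengths BER→8/3, MQUX→79/24; new cluster BEMQRUX
final tree: ((B:17/2,(E:1,R:1):15/2):8/3,((M:1/2,Q:1/2):59/8,(U:13/2,X:13/2):11/8):79/24)
total length: 1121/24

1121/24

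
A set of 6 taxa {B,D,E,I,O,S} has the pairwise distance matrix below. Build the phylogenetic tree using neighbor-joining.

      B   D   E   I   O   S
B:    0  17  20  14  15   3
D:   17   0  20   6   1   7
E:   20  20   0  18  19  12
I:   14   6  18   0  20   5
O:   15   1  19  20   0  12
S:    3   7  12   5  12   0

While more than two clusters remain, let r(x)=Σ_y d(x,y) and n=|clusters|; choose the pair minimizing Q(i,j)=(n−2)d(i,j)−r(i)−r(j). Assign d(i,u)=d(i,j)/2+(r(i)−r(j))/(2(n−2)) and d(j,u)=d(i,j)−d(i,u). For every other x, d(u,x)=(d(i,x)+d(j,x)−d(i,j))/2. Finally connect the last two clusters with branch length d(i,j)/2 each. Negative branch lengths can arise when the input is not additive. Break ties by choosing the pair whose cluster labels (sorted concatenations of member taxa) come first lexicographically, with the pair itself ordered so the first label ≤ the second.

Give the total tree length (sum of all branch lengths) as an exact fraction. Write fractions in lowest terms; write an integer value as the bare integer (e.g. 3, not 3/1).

1. join D+O (d=1, Q=-114) ⇒ DO; edges |D|=-3/2, |O|=5/2
  updated: d(B,DO)=31/2, d(DO,E)=19, d(DO,I)=25/2, d(DO,S)=9
2. join B+S (d=3, Q=-145/2) ⇒ BS; edges |B|=65/12, |S|=-29/12
  updated: d(BS,DO)=43/4, d(BS,E)=29/2, d(BS,I)=8
3. join BS+E (d=29/2, Q=-223/4) ⇒ BES; edges |BS|=43/16, |E|=189/16
  updated: d(BES,DO)=61/8, d(BES,I)=23/4
4. join BES+DO (d=61/8, Q=-207/8) ⇒ BDEOS; edges |BES|=7/16, |DO|=115/16
  updated: d(BDEOS,I)=85/16
5. join BDEOS+I (d=85/16) ⇒ BDEIOS; edges |BDEOS|=85/32, |I|=85/32
final tree: ((((B:65/12,S:-29/12):43/16,E:189/16):7/16,(D:-3/2,O:5/2):115/16):85/32,I:85/32)
total length: 503/16

503/16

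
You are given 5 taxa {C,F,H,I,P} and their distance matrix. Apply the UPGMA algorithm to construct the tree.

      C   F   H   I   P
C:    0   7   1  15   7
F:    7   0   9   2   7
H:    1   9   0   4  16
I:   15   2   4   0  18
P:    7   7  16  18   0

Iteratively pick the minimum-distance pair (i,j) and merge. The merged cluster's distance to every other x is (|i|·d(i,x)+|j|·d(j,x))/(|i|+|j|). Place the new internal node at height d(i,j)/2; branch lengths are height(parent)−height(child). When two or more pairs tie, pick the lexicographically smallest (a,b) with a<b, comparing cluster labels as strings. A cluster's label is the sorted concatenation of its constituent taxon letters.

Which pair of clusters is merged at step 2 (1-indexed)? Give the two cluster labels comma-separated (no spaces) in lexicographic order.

F,I

step 1: merge (C,H) at d=1; branch lengths C→1/2, H→1/2; new cluster CH
  updated: d(CH,F)=8, d(CH,I)=19/2, d(CH,P)=23/2
step 2: merge (F,I) at d=2; branch lengths F→1, I→1; new cluster FI
  updated: d(CH,FI)=35/4, d(FI,P)=25/2
step 3: merge (CH,FI) at d=35/4; branch lengths CH→31/8, FI→27/8; new cluster CFHI
  updated: d(CFHI,P)=12
step 4: merge (CFHI,P) at d=12; branch lengths CFHI→13/8, P→6; new cluster CFHIP
final tree: (((C:1/2,H:1/2):31/8,(F:1,I:1):27/8):13/8,P:6)
total length: 143/8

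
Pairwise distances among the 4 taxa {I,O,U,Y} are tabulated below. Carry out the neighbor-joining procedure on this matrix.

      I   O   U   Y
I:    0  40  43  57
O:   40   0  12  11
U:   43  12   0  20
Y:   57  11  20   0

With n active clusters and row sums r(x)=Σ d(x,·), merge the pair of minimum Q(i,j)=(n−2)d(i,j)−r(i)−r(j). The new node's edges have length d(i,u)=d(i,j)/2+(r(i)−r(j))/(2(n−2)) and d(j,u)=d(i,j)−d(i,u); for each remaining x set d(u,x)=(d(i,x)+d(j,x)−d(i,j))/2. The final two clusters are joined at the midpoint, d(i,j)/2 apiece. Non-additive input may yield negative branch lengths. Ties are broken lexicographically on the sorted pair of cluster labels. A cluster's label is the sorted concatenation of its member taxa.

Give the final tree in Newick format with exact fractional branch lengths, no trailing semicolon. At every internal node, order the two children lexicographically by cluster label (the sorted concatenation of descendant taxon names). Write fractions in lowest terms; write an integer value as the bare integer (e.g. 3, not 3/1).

(((I:151/4,U:21/4):21/4,O:-3/4):47/8,Y:47/8)

iteration 1: select I,U (d=43, Q=-129); attach at lengths (151/4, 21/4); label the merged cluster IU
  updated: d(IU,O)=9/2, d(IU,Y)=17
iteration 2: select IU,O (d=9/2, Q=-65/2); attach at lengths (21/4, -3/4); label the merged cluster IOU
  updated: d(IOU,Y)=47/4
iteration 3: select IOU,Y (d=47/4); attach at lengths (47/8, 47/8); label the merged cluster IOUY
final tree: (((I:151/4,U:21/4):21/4,O:-3/4):47/8,Y:47/8)
total length: 237/4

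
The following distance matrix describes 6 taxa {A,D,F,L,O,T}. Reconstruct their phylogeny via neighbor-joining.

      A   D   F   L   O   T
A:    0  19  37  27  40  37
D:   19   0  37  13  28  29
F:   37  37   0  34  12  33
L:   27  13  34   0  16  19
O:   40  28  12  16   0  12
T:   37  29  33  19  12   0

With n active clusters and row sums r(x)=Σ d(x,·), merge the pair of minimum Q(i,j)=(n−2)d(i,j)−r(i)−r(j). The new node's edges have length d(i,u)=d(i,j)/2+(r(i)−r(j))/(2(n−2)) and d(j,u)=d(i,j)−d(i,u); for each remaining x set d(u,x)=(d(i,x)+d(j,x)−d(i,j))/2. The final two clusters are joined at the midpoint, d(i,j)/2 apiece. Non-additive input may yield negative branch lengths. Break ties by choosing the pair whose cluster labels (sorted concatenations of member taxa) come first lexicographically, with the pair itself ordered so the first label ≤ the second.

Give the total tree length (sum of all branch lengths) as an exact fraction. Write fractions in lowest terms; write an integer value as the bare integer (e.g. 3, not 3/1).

519/8

step 1: merge (F,O) at d=12, Q=-213; branch lengths F→93/8, O→3/8; new cluster FO
  updated: d(A,FO)=65/2, d(D,FO)=53/2, d(FO,L)=19, d(FO,T)=33/2
step 2: merge (FO,T) at d=33/2, Q=-293/2; branch lengths FO→85/12, T→113/12; new cluster FOT
  updated: d(A,FOT)=53/2, d(D,FOT)=39/2, d(FOT,L)=43/4
step 3: merge (A,D) at d=19, Q=-86; branch lengths A→59/4, D→17/4; new cluster AD
  updated: d(AD,FOT)=27/2, d(AD,L)=21/2
step 4: merge (AD,FOT) at d=27/2, Q=-139/4; branch lengths AD→53/8, FOT→55/8; new cluster ADFOT
  updated: d(ADFOT,L)=31/8
step 5: merge (ADFOT,L) at d=31/8; branch lengths ADFOT→31/16, L→31/16; new cluster ADFLOT
final tree: (((A:59/4,D:17/4):53/8,((F:93/8,O:3/8):85/12,T:113/12):55/8):31/16,L:31/16)
total length: 519/8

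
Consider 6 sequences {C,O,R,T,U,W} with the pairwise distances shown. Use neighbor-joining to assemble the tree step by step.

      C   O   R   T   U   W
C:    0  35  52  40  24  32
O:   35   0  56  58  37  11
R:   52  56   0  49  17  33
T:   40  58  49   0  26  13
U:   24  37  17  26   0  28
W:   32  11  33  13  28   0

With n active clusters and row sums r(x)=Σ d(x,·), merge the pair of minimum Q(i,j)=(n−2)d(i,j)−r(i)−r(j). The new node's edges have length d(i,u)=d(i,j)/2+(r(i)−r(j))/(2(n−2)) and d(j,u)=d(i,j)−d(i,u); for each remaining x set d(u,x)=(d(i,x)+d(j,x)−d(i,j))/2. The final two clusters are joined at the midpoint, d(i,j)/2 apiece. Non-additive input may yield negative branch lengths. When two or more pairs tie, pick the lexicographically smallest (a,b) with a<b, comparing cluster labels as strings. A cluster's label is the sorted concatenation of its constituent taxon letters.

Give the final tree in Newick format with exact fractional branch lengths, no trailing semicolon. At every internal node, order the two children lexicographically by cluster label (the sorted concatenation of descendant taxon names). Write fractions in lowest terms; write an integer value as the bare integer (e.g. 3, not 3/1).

1. join R+U (d=17, Q=-271) ⇒ RU; edges |R|=143/8, |U|=-7/8
  updated: d(C,RU)=59/2, d(O,RU)=38, d(RU,T)=29, d(RU,W)=22
2. join O+W (d=11, Q=-187) ⇒ OW; edges |O|=97/6, |W|=-31/6
  updated: d(C,OW)=28, d(OW,RU)=49/2, d(OW,T)=30
3. join C+OW (d=28, Q=-124) ⇒ COW; edges |C|=71/4, |OW|=41/4
  updated: d(COW,RU)=13, d(COW,T)=21
4. join COW+RU (d=13, Q=-63) ⇒ CORUW; edges |COW|=5/2, |RU|=21/2
  updated: d(CORUW,T)=37/2
5. join CORUW+T (d=37/2) ⇒ CORTUW; edges |CORUW|=37/4, |T|=37/4
final tree: (((C:71/4,(O:97/6,W:-31/6):41/4):5/2,(R:143/8,U:-7/8):21/2):37/4,T:37/4)
total length: 175/2

(((C:71/4,(O:97/6,W:-31/6):41/4):5/2,(R:143/8,U:-7/8):21/2):37/4,T:37/4)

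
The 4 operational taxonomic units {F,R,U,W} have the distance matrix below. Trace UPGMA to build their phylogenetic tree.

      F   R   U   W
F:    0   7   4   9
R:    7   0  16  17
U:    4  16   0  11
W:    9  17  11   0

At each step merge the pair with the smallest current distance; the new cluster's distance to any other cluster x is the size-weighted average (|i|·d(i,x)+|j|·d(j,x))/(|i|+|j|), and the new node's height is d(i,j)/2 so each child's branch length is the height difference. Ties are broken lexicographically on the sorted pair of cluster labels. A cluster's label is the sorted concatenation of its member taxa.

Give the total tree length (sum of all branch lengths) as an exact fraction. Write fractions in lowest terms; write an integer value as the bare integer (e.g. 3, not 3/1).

1. join F+U (d=4) ⇒ FU; edges |F|=2, |U|=2
  updated: d(FU,R)=23/2, d(FU,W)=10
2. join FU+W (d=10) ⇒ FUW; edges |FU|=3, |W|=5
  updated: d(FUW,R)=40/3
3. join FUW+R (d=40/3) ⇒ FRUW; edges |FUW|=5/3, |R|=20/3
final tree: (((F:2,U:2):3,W:5):5/3,R:20/3)
total length: 61/3

61/3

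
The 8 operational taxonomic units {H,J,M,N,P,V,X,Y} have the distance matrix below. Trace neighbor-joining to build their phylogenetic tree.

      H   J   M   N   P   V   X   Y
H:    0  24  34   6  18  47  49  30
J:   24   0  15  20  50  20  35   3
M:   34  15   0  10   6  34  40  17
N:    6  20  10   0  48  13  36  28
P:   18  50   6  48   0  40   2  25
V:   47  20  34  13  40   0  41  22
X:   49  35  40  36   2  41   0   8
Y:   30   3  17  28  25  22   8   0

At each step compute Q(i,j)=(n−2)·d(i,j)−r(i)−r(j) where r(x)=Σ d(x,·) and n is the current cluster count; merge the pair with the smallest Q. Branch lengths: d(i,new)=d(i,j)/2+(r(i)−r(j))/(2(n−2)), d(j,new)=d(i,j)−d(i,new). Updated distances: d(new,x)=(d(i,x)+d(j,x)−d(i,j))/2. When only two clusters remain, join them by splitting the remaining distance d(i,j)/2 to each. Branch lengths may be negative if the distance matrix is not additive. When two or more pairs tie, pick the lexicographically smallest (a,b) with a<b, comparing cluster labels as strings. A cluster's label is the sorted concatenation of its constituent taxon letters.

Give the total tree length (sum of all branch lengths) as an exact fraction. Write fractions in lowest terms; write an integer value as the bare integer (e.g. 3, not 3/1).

2303/32

step 1: merge (P,X) at d=2, Q=-388; branch lengths P→-5/6, X→17/6; new cluster PX
  updated: d(H,PX)=65/2, d(J,PX)=83/2, d(M,PX)=22, d(N,PX)=41, d(PX,V)=79/2, d(PX,Y)=31/2
step 2: merge (H,N) at d=6, Q=-523/2; branch lengths H→171/20, N→-51/20; new cluster HN
  updated: d(HN,J)=19, d(HN,M)=19, d(HN,PX)=135/4, d(HN,V)=27, d(HN,Y)=26
step 3: merge (PX,Y) at d=31/2, Q=-695/4; branch lengths PX→523/32, Y→-27/32; new cluster PXY
  updated: d(HN,PXY)=177/8, d(J,PXY)=29/2, d(M,PXY)=47/4, d(PXY,V)=23
step 4: merge (M,PXY) at d=47/4, Q=-927/8; branch lengths M→349/48, PXY→215/48; new cluster MPXY
  updated: d(HN,MPXY)=235/16, d(J,MPXY)=71/8, d(MPXY,V)=181/8
step 5: merge (HN,MPXY) at d=235/16, Q=-155/2; branch lengths HN→351/32, MPXY→119/32; new cluster HMNPXY
  updated: d(HMNPXY,J)=211/32, d(HMNPXY,V)=559/32
step 6: merge (HMNPXY,J) at d=211/32, Q=-705/16; branch lengths HMNPXY→65/32, J→73/16; new cluster HJMNPXY
  updated: d(HJMNPXY,V)=247/16
step 7: merge (HJMNPXY,V) at d=247/16; branch lengths HJMNPXY→247/32, V→247/32; new cluster HJMNPVXY
final tree: ((((H:171/20,N:-51/20):351/32,(M:349/48,((P:-5/6,X:17/6):523/32,Y:-27/32):215/48):119/32):65/32,J:73/16):247/32,V:247/32)
total length: 2303/32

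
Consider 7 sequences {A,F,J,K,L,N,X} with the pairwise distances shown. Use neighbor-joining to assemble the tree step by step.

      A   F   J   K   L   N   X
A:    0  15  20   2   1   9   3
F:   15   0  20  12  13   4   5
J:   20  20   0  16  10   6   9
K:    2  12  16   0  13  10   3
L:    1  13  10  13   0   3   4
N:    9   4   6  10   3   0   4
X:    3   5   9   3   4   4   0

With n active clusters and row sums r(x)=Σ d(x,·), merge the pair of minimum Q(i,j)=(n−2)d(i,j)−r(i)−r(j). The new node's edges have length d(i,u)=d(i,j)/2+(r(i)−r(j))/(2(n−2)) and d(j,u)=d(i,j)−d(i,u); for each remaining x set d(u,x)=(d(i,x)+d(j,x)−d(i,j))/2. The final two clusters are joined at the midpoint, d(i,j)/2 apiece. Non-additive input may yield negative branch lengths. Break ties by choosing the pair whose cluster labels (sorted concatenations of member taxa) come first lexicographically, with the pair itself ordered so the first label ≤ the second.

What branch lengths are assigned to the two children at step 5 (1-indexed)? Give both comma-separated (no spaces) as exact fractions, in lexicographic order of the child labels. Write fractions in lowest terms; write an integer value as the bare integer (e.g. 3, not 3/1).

1. join A+K (d=2, Q=-96) ⇒ AK; edges |A|=2/5, |K|=8/5
  updated: d(AK,F)=25/2, d(AK,J)=17, d(AK,L)=6, d(AK,N)=17/2, d(AK,X)=2
2. join F+N (d=4, Q=-64) ⇒ FN; edges |F|=45/8, |N|=-13/8
  updated: d(AK,FN)=17/2, d(FN,J)=11, d(FN,L)=6, d(FN,X)=5/2
3. join AK+X (d=2, Q=-45) ⇒ AKX; edges |AK|=11/3, |X|=-5/3
  updated: d(AKX,FN)=9/2, d(AKX,J)=12, d(AKX,L)=4
4. join AKX+FN (d=9/2, Q=-33) ⇒ AFKNX; edges |AKX|=2, |FN|=5/2
  updated: d(AFKNX,J)=37/4, d(AFKNX,L)=11/4
5. join AFKNX+J (d=37/4, Q=-22) ⇒ AFJKNX; edges |AFKNX|=1, |J|=33/4
  updated: d(AFJKNX,L)=7/4
6. join AFJKNX+L (d=7/4) ⇒ AFJKLNX; edges |AFJKNX|=7/8, |L|=7/8
final tree: (((((A:2/5,K:8/5):11/3,X:-5/3):2,(F:45/8,N:-13/8):5/2):1,J:33/4):7/8,L:7/8)
total length: 47/2

1,33/4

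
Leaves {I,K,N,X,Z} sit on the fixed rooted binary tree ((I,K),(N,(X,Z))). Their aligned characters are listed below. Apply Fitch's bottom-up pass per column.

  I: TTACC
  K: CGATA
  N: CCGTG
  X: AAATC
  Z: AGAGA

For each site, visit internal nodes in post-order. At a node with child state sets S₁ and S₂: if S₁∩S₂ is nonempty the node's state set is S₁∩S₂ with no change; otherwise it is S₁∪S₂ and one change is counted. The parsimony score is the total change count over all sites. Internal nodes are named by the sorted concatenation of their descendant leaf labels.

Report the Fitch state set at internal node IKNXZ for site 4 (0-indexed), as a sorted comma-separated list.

A,C

[col 0] IK: children I:{T}, K:{C} ∪→ {C,T}; cost 1
[col 0] XZ: children X:{A}, Z:{A} ∩→ {A}; cost 0
[col 0] NXZ: children N:{C}, XZ:{A} ∪→ {A,C}; cost 1
[col 0] IKNXZ: children IK:{C,T}, NXZ:{A,C} ∩→ {C}; cost 0
[col 1] IK: children I:{T}, K:{G} ∪→ {G,T}; cost 1
[col 1] XZ: children X:{A}, Z:{G} ∪→ {A,G}; cost 1
[col 1] NXZ: children N:{C}, XZ:{A,G} ∪→ {A,C,G}; cost 1
[col 1] IKNXZ: children IK:{G,T}, NXZ:{A,C,G} ∩→ {G}; cost 0
[col 2] IK: children I:{A}, K:{A} ∩→ {A}; cost 0
[col 2] XZ: children X:{A}, Z:{A} ∩→ {A}; cost 0
[col 2] NXZ: children N:{G}, XZ:{A} ∪→ {A,G}; cost 1
[col 2] IKNXZ: children IK:{A}, NXZ:{A,G} ∩→ {A}; cost 0
[col 3] IK: children I:{C}, K:{T} ∪→ {C,T}; cost 1
[col 3] XZ: children X:{T}, Z:{G} ∪→ {G,T}; cost 1
[col 3] NXZ: children N:{T}, XZ:{G,T} ∩→ {T}; cost 0
[col 3] IKNXZ: children IK:{C,T}, NXZ:{T} ∩→ {T}; cost 0
[col 4] IK: children I:{C}, K:{A} ∪→ {A,C}; cost 1
[col 4] XZ: children X:{C}, Z:{A} ∪→ {A,C}; cost 1
[col 4] NXZ: children N:{G}, XZ:{A,C} ∪→ {A,C,G}; cost 1
[col 4] IKNXZ: children IK:{A,C}, NXZ:{A,C,G} ∩→ {A,C}; cost 0
per-site changes: [2, 3, 1, 2, 3]; total = 11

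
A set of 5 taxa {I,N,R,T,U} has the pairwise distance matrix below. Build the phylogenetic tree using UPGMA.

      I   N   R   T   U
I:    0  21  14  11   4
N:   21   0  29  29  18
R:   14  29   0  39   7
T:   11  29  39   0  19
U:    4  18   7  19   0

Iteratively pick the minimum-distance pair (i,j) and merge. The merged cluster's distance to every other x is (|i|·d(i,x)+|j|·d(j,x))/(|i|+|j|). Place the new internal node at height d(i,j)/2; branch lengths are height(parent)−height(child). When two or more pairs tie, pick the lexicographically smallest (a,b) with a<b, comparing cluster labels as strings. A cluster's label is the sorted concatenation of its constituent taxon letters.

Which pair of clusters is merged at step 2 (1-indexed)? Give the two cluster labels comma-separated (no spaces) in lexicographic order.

iteration 1: select I,U (d=4); attach at lengths (2, 2); label the merged cluster IU
  updated: d(IU,N)=39/2, d(IU,R)=21/2, d(IU,T)=15
iteration 2: select IU,R (d=21/2); attach at lengths (13/4, 21/4); label the merged cluster IRU
  updated: d(IRU,N)=68/3, d(IRU,T)=23
iteration 3: select IRU,N (d=68/3); attach at lengths (73/12, 34/3); label the merged cluster INRU
  updated: d(INRU,T)=49/2
iteration 4: select INRU,T (d=49/2); attach at lengths (11/12, 49/4); label the merged cluster INRTU
final tree: ((((I:2,U:2):13/4,R:21/4):73/12,N:34/3):11/12,T:49/4)
total length: 517/12

IU,R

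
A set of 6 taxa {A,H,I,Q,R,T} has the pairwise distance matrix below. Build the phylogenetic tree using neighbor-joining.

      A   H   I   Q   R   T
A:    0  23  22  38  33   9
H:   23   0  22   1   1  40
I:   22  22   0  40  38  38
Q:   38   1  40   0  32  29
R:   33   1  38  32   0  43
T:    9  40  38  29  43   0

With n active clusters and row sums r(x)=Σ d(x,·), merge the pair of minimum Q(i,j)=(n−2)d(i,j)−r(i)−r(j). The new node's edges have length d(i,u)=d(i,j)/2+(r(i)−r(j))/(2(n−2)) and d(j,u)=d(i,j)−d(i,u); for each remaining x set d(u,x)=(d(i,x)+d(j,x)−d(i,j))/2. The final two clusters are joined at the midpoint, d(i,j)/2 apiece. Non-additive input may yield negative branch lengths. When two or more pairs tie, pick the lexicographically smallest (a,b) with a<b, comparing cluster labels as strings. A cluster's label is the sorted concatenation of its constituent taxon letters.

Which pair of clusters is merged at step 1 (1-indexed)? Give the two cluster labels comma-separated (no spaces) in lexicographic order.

step 1: merge (A,T) at d=9, Q=-248; branch lengths A→1/4, T→35/4; new cluster AT
  updated: d(AT,H)=27, d(AT,I)=51/2, d(AT,Q)=29, d(AT,R)=67/2
step 2: merge (AT,I) at d=51/2, Q=-164; branch lengths AT→11, I→29/2; new cluster AIT
  updated: d(AIT,H)=47/4, d(AIT,Q)=87/4, d(AIT,R)=23
step 3: merge (AIT,Q) at d=87/4, Q=-271/4; branch lengths AIT→181/16, Q→167/16; new cluster AIQT
  updated: d(AIQT,H)=-9/2, d(AIQT,R)=133/8
step 4: merge (AIQT,H) at d=-9/2, Q=-105/8; branch lengths AIQT→89/16, H→-161/16; new cluster AHIQT
  updated: d(AHIQT,R)=177/16
step 5: merge (AHIQT,R) at d=177/16; branch lengths AHIQT→177/32, R→177/32; new cluster AHIQRT
final tree: (((((A:1/4,T:35/4):11,I:29/2):181/16,Q:167/16):89/16,H:-161/16):177/32,R:177/32)
total length: 1005/16

A,T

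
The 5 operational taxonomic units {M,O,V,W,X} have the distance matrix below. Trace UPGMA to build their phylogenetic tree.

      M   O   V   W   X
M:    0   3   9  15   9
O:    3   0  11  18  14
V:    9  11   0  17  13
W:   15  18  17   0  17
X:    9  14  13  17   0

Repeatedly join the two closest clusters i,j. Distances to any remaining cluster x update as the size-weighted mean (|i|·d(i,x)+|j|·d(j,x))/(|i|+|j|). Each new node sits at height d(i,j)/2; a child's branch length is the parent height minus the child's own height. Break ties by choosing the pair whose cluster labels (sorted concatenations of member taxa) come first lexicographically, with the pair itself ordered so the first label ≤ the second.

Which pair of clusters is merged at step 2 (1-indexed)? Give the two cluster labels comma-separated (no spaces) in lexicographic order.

step 1: merge (M,O) at d=3; branch lengths M→3/2, O→3/2; new cluster MO
  updated: d(MO,V)=10, d(MO,W)=33/2, d(MO,X)=23/2
step 2: merge (MO,V) at d=10; branch lengths MO→7/2, V→5; new cluster MOV
  updated: d(MOV,W)=50/3, d(MOV,X)=12
step 3: merge (MOV,X) at d=12; branch lengths MOV→1, X→6; new cluster MOVX
  updated: d(MOVX,W)=67/4
step 4: merge (MOVX,W) at d=67/4; branch lengths MOVX→19/8, W→67/8; new cluster MOVWX
final tree: ((((M:3/2,O:3/2):7/2,V:5):1,X:6):19/8,W:67/8)
total length: 117/4

MO,V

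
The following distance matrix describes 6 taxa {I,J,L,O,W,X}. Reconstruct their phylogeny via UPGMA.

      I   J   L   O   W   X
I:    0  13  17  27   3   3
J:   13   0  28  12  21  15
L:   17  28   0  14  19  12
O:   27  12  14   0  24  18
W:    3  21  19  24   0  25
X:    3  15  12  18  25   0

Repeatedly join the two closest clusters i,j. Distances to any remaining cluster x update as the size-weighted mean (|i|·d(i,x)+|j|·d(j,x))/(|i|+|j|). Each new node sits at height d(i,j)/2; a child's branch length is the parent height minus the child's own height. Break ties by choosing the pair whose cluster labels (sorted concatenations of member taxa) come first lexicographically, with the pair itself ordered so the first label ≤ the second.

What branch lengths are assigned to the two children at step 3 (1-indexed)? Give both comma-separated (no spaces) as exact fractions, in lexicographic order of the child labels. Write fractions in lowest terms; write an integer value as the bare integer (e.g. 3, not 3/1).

6,6

1. join I+W (d=3) ⇒ IW; edges |I|=3/2, |W|=3/2
  updated: d(IW,J)=17, d(IW,L)=18, d(IW,O)=51/2, d(IW,X)=14
2. join J+O (d=12) ⇒ JO; edges |J|=6, |O|=6
  updated: d(IW,JO)=85/4, d(JO,L)=21, d(JO,X)=33/2
3. join L+X (d=12) ⇒ LX; edges |L|=6, |X|=6
  updated: d(IW,LX)=16, d(JO,LX)=75/4
4. join IW+LX (d=16) ⇒ ILWX; edges |IW|=13/2, |LX|=2
  updated: d(ILWX,JO)=20
5. join ILWX+JO (d=20) ⇒ IJLOWX; edges |ILWX|=2, |JO|=4
final tree: (((I:3/2,W:3/2):13/2,(L:6,X:6):2):2,(J:6,O:6):4)
total length: 83/2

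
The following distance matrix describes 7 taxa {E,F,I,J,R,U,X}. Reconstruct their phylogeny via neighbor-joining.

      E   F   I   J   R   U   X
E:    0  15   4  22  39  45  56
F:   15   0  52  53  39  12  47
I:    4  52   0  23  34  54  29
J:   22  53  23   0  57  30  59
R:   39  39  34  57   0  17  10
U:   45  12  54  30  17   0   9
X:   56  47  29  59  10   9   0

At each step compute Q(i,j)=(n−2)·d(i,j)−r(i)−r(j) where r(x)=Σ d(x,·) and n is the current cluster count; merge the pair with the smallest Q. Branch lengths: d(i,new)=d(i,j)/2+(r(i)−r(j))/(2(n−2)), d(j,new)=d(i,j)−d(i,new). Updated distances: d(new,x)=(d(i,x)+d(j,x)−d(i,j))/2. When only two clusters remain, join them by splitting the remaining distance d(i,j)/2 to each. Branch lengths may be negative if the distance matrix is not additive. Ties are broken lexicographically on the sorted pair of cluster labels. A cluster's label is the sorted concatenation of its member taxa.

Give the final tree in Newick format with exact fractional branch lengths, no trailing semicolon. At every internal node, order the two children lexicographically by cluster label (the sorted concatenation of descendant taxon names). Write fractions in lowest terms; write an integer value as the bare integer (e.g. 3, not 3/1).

(((((E:1/2,I:7/2):37/8,J:127/8):75/4,F:53/4):31/4,(R:13/3,X:17/3):23/2):-7/4,U:-7/4)

1. join E+I (d=4, Q=-357) ⇒ EI; edges |E|=1/2, |I|=7/2
  updated: d(EI,F)=63/2, d(EI,J)=41/2, d(EI,R)=69/2, d(EI,U)=95/2, d(EI,X)=81/2
2. join EI+J (d=41/2, Q=-312) ⇒ EIJ; edges |EI|=37/8, |J|=127/8
  updated: d(EIJ,F)=32, d(EIJ,R)=71/2, d(EIJ,U)=57/2, d(EIJ,X)=79/2
3. join R+X (d=10, Q=-177) ⇒ RX; edges |R|=13/3, |X|=17/3
  updated: d(EIJ,RX)=65/2, d(F,RX)=38, d(RX,U)=8
4. join EIJ+F (d=32, Q=-111) ⇒ EFIJ; edges |EIJ|=75/4, |F|=53/4
  updated: d(EFIJ,RX)=77/4, d(EFIJ,U)=17/4
5. join EFIJ+RX (d=77/4, Q=-63/2) ⇒ EFIJRX; edges |EFIJ|=31/4, |RX|=23/2
  updated: d(EFIJRX,U)=-7/2
6. join EFIJRX+U (d=-7/2) ⇒ EFIJRUX; edges |EFIJRX|=-7/4, |U|=-7/4
final tree: (((((E:1/2,I:7/2):37/8,J:127/8):75/4,F:53/4):31/4,(R:13/3,X:17/3):23/2):-7/4,U:-7/4)
total length: 329/4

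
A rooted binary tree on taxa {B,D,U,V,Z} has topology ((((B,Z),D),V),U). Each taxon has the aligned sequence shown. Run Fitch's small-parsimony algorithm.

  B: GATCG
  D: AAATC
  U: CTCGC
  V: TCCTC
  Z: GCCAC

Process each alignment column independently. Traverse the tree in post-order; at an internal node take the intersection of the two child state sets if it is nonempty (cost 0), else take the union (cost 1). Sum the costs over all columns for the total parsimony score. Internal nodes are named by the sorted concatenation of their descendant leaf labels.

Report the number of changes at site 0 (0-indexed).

3

BZ@0: {G} ∩ {G} = {G} (intersection, +0)
BDZ@0: {G} ∪ {A} = {A,G} (union, +1)
BDVZ@0: {A,G} ∪ {T} = {A,G,T} (union, +1)
BDUVZ@0: {A,G,T} ∪ {C} = {A,C,G,T} (union, +1)
BZ@1: {A} ∪ {C} = {A,C} (union, +1)
BDZ@1: {A,C} ∩ {A} = {A} (intersection, +0)
BDVZ@1: {A} ∪ {C} = {A,C} (union, +1)
BDUVZ@1: {A,C} ∪ {T} = {A,C,T} (union, +1)
BZ@2: {T} ∪ {C} = {C,T} (union, +1)
BDZ@2: {C,T} ∪ {A} = {A,C,T} (union, +1)
BDVZ@2: {A,C,T} ∩ {C} = {C} (intersection, +0)
BDUVZ@2: {C} ∩ {C} = {C} (intersection, +0)
BZ@3: {C} ∪ {A} = {A,C} (union, +1)
BDZ@3: {A,C} ∪ {T} = {A,C,T} (union, +1)
BDVZ@3: {A,C,T} ∩ {T} = {T} (intersection, +0)
BDUVZ@3: {T} ∪ {G} = {G,T} (union, +1)
BZ@4: {G} ∪ {C} = {C,G} (union, +1)
BDZ@4: {C,G} ∩ {C} = {C} (intersection, +0)
BDVZ@4: {C} ∩ {C} = {C} (intersection, +0)
BDUVZ@4: {C} ∩ {C} = {C} (intersection, +0)
per-site changes: [3, 3, 2, 3, 1]; total = 12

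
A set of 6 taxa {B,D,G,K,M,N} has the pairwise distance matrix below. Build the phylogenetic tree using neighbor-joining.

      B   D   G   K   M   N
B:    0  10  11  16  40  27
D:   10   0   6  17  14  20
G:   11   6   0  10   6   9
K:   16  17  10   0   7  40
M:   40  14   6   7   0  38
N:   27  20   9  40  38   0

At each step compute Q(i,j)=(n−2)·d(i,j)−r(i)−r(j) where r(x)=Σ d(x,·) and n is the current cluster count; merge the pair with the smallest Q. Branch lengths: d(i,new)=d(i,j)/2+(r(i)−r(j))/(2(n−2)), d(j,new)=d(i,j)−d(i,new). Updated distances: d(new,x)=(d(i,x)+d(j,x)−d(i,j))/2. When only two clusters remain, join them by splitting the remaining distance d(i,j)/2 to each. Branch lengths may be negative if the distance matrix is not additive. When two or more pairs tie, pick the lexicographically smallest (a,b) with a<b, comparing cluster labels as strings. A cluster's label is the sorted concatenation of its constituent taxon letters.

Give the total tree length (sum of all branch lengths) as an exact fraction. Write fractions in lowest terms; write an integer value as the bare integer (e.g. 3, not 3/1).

step 1: merge (K,M) at d=7, Q=-167; branch lengths K→13/8, M→43/8; new cluster KM
  updated: d(B,KM)=49/2, d(D,KM)=12, d(G,KM)=9/2, d(KM,N)=71/2
step 2: merge (G,N) at d=9, Q=-95; branch lengths G→-17/3, N→44/3; new cluster GN
  updated: d(B,GN)=29/2, d(D,GN)=17/2, d(GN,KM)=31/2
step 3: merge (B,D) at d=10, Q=-119/2; branch lengths B→77/8, D→3/8; new cluster BD
  updated: d(BD,GN)=13/2, d(BD,KM)=53/4
step 4: merge (BD,GN) at d=13/2, Q=-141/4; branch lengths BD→17/8, GN→35/8; new cluster BDGN
  updated: d(BDGN,KM)=89/8
step 5: merge (BDGN,KM) at d=89/8; branch lengths BDGN→89/16, KM→89/16; new cluster BDGKMN
final tree: (((B:77/8,D:3/8):17/8,(G:-17/3,N:44/3):35/8):89/16,(K:13/8,M:43/8):89/16)
total length: 349/8

349/8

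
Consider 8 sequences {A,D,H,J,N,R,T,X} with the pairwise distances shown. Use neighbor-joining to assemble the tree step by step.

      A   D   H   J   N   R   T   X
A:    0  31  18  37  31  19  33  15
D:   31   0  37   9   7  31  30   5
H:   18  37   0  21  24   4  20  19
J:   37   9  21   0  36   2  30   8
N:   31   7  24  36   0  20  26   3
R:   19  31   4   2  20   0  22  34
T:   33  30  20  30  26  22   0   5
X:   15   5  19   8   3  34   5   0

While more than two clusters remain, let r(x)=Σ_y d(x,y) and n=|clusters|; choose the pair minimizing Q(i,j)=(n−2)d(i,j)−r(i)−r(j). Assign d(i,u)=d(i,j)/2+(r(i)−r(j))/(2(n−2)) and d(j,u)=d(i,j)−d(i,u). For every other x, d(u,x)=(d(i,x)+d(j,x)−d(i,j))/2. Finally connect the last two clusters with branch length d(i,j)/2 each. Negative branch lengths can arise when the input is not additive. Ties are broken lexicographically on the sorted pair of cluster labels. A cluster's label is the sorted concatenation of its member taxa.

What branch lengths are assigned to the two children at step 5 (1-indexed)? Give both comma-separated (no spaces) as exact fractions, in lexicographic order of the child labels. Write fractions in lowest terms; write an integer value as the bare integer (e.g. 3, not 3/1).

step 1: merge (J,R) at d=2, Q=-263; branch lengths J→23/12, R→1/12; new cluster JR
  updated: d(A,JR)=27, d(D,JR)=19, d(H,JR)=23/2, d(JR,N)=27, d(JR,T)=25, d(JR,X)=20
step 2: merge (D,N) at d=7, Q=-212; branch lengths D→23/5, N→12/5; new cluster DN
  updated: d(A,DN)=55/2, d(DN,H)=27, d(DN,JR)=39/2, d(DN,T)=49/2, d(DN,X)=1/2
step 3: merge (DN,X) at d=1/2, Q=-313/2; branch lengths DN→83/16, X→-75/16; new cluster DNX
  updated: d(A,DNX)=21, d(DNX,H)=91/4, d(DNX,JR)=39/2, d(DNX,T)=29/2
step 4: merge (DNX,T) at d=29/2, Q=-507/4; branch lengths DNX→115/24, T→233/24; new cluster DNTX
  updated: d(A,DNTX)=79/4, d(DNTX,H)=113/8, d(DNTX,JR)=15
step 5: merge (A,DNTX) at d=79/4, Q=-593/8; branch lengths A→443/32, DNTX→189/32; new cluster ADNTX
  updated: d(ADNTX,H)=99/16, d(ADNTX,JR)=89/8
step 6: merge (ADNTX,H) at d=99/16, Q=-461/16; branch lengths ADNTX→93/32, H→105/32; new cluster ADHNTX
  updated: d(ADHNTX,JR)=263/32
step 7: merge (ADHNTX,JR) at d=263/32; branch lengths ADHNTX→263/64, JR→263/64; new cluster ADHJNRTX
final tree: (((A:443/32,(((D:23/5,N:12/5):83/16,X:-75/16):115/24,T:233/24):189/32):93/32,H:105/32):263/64,(J:23/12,R:1/12):263/64)
total length: 1861/32

443/32,189/32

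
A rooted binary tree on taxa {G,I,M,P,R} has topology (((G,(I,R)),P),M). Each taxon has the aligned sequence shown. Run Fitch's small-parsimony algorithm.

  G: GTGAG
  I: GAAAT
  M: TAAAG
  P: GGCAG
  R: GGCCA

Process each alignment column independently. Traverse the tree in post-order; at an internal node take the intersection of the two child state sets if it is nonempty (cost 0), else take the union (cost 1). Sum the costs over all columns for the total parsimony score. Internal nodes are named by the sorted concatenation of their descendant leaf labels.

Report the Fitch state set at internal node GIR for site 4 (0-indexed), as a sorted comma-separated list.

[col 0] IR: children I:{G}, R:{G} ∩→ {G}; cost 0
[col 0] GIR: children G:{G}, IR:{G} ∩→ {G}; cost 0
[col 0] GIPR: children GIR:{G}, P:{G} ∩→ {G}; cost 0
[col 0] GIMPR: children GIPR:{G}, M:{T} ∪→ {G,T}; cost 1
[col 1] IR: children I:{A}, R:{G} ∪→ {A,G}; cost 1
[col 1] GIR: children G:{T}, IR:{A,G} ∪→ {A,G,T}; cost 1
[col 1] GIPR: children GIR:{A,G,T}, P:{G} ∩→ {G}; cost 0
[col 1] GIMPR: children GIPR:{G}, M:{A} ∪→ {A,G}; cost 1
[col 2] IR: children I:{A}, R:{C} ∪→ {A,C}; cost 1
[col 2] GIR: children G:{G}, IR:{A,C} ∪→ {A,C,G}; cost 1
[col 2] GIPR: children GIR:{A,C,G}, P:{C} ∩→ {C}; cost 0
[col 2] GIMPR: children GIPR:{C}, M:{A} ∪→ {A,C}; cost 1
[col 3] IR: children I:{A}, R:{C} ∪→ {A,C}; cost 1
[col 3] GIR: children G:{A}, IR:{A,C} ∩→ {A}; cost 0
[col 3] GIPR: children GIR:{A}, P:{A} ∩→ {A}; cost 0
[col 3] GIMPR: children GIPR:{A}, M:{A} ∩→ {A}; cost 0
[col 4] IR: children I:{T}, R:{A} ∪→ {A,T}; cost 1
[col 4] GIR: children G:{G}, IR:{A,T} ∪→ {A,G,T}; cost 1
[col 4] GIPR: children GIR:{A,G,T}, P:{G} ∩→ {G}; cost 0
[col 4] GIMPR: children GIPR:{G}, M:{G} ∩→ {G}; cost 0
per-site changes: [1, 3, 3, 1, 2]; total = 10

A,G,T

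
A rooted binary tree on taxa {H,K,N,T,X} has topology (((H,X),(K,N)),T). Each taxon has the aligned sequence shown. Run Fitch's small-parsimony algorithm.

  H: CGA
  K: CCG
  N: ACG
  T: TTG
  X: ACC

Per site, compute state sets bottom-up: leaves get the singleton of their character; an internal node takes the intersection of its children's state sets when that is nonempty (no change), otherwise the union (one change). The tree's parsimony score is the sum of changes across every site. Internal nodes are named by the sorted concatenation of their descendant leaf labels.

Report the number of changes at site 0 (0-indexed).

3

HX@0: {C} ∪ {A} = {A,C} (union, +1)
KN@0: {C} ∪ {A} = {A,C} (union, +1)
HKNX@0: {A,C} ∩ {A,C} = {A,C} (intersection, +0)
HKNTX@0: {A,C} ∪ {T} = {A,C,T} (union, +1)
HX@1: {G} ∪ {C} = {C,G} (union, +1)
KN@1: {C} ∩ {C} = {C} (intersection, +0)
HKNX@1: {C,G} ∩ {C} = {C} (intersection, +0)
HKNTX@1: {C} ∪ {T} = {C,T} (union, +1)
HX@2: {A} ∪ {C} = {A,C} (union, +1)
KN@2: {G} ∩ {G} = {G} (intersection, +0)
HKNX@2: {A,C} ∪ {G} = {A,C,G} (union, +1)
HKNTX@2: {A,C,G} ∩ {G} = {G} (intersection, +0)
per-site changes: [3, 2, 2]; total = 7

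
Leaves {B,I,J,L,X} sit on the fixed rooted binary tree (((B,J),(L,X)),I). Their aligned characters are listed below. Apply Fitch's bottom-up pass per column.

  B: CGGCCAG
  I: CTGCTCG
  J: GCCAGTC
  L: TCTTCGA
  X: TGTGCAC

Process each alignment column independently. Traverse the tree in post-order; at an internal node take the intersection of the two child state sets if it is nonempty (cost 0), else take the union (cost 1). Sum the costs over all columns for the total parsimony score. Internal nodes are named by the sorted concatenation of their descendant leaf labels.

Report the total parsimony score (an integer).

site 0, node BJ: B={C} ∪ J={G} → {C,G} (+1)
site 0, node LX: L={T} ∩ X={T} → {T} (+0)
site 0, node BJLX: BJ={C,G} ∪ LX={T} → {C,G,T} (+1)
site 0, node BIJLX: BJLX={C,G,T} ∩ I={C} → {C} (+0)
site 1, node BJ: B={G} ∪ J={C} → {C,G} (+1)
site 1, node LX: L={C} ∪ X={G} → {C,G} (+1)
site 1, node BJLX: BJ={C,G} ∩ LX={C,G} → {C,G} (+0)
site 1, node BIJLX: BJLX={C,G} ∪ I={T} → {C,G,T} (+1)
site 2, node BJ: B={G} ∪ J={C} → {C,G} (+1)
site 2, node LX: L={T} ∩ X={T} → {T} (+0)
site 2, node BJLX: BJ={C,G} ∪ LX={T} → {C,G,T} (+1)
site 2, node BIJLX: BJLX={C,G,T} ∩ I={G} → {G} (+0)
site 3, node BJ: B={C} ∪ J={A} → {A,C} (+1)
site 3, node LX: L={T} ∪ X={G} → {G,T} (+1)
site 3, node BJLX: BJ={A,C} ∪ LX={G,T} → {A,C,G,T} (+1)
site 3, node BIJLX: BJLX={A,C,G,T} ∩ I={C} → {C} (+0)
site 4, node BJ: B={C} ∪ J={G} → {C,G} (+1)
site 4, node LX: L={C} ∩ X={C} → {C} (+0)
site 4, node BJLX: BJ={C,G} ∩ LX={C} → {C} (+0)
site 4, node BIJLX: BJLX={C} ∪ I={T} → {C,T} (+1)
site 5, node BJ: B={A} ∪ J={T} → {A,T} (+1)
site 5, node LX: L={G} ∪ X={A} → {A,G} (+1)
site 5, node BJLX: BJ={A,T} ∩ LX={A,G} → {A} (+0)
site 5, node BIJLX: BJLX={A} ∪ I={C} → {A,C} (+1)
site 6, node BJ: B={G} ∪ J={C} → {C,G} (+1)
site 6, node LX: L={A} ∪ X={C} → {A,C} (+1)
site 6, node BJLX: BJ={C,G} ∩ LX={A,C} → {C} (+0)
site 6, node BIJLX: BJLX={C} ∪ I={G} → {C,G} (+1)
per-site changes: [2, 3, 2, 3, 2, 3, 3]; total = 18

18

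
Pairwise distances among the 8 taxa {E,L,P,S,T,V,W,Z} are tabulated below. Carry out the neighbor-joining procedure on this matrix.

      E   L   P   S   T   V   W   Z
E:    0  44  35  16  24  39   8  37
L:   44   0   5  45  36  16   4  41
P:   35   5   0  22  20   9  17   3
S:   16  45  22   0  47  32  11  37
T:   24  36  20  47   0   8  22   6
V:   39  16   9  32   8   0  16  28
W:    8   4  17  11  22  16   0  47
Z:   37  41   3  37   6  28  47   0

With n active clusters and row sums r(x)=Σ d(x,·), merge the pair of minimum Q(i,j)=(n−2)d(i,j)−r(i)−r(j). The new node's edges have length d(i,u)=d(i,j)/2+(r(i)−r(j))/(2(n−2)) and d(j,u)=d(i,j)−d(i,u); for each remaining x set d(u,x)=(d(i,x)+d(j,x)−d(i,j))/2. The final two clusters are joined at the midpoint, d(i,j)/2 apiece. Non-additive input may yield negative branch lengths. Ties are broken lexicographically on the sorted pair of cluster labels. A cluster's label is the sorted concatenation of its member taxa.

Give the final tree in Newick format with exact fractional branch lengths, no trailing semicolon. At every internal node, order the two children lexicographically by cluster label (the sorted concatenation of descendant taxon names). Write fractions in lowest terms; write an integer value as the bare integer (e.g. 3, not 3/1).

((((((E:169/20,S:151/20):189/32,W:-141/32):183/16,L:129/16):265/64,P:-153/64):233/64,(T:0,Z:6):681/64):279/128,V:279/128)

iteration 1: select T,Z (d=6, Q=-326); attach at lengths (0, 6); label the merged cluster TZ
  updated: d(E,TZ)=55/2, d(L,TZ)=71/2, d(P,TZ)=17/2, d(S,TZ)=39, d(TZ,V)=15, d(TZ,W)=63/2
iteration 2: select E,S (d=16, Q=-509/2); attach at lengths (169/20, 151/20); label the merged cluster ES
  updated: d(ES,L)=73/2, d(ES,P)=41/2, d(ES,TZ)=101/4, d(ES,V)=55/2, d(ES,W)=3/2
iteration 3: select ES,W (d=3/2, Q=-701/4); attach at lengths (189/32, -141/32); label the merged cluster ESW
  updated: d(ESW,L)=39/2, d(ESW,P)=18, d(ESW,TZ)=221/8, d(ESW,V)=21
iteration 4: select ESW,L (d=39/2, Q=-829/8); attach at lengths (183/16, 129/16); label the merged cluster ELSW
  updated: d(ELSW,P)=7/4, d(ELSW,TZ)=349/16, d(ELSW,V)=35/4
iteration 5: select ELSW,P (d=7/4, Q=-769/16); attach at lengths (265/64, -153/64); label the merged cluster ELPSW
  updated: d(ELPSW,TZ)=457/32, d(ELPSW,V)=8
iteration 6: select ELPSW,TZ (d=457/32, Q=-1193/32); attach at lengths (233/64, 681/64); label the merged cluster ELPSTWZ
  updated: d(ELPSTWZ,V)=279/64
iteration 7: select ELPSTWZ,V (d=279/64); attach at lengths (279/128, 279/128); label the merged cluster ELPSTVWZ
final tree: ((((((E:169/20,S:151/20):189/32,W:-141/32):183/16,L:129/16):265/64,P:-153/64):233/64,(T:0,Z:6):681/64):279/128,V:279/128)
total length: 4057/64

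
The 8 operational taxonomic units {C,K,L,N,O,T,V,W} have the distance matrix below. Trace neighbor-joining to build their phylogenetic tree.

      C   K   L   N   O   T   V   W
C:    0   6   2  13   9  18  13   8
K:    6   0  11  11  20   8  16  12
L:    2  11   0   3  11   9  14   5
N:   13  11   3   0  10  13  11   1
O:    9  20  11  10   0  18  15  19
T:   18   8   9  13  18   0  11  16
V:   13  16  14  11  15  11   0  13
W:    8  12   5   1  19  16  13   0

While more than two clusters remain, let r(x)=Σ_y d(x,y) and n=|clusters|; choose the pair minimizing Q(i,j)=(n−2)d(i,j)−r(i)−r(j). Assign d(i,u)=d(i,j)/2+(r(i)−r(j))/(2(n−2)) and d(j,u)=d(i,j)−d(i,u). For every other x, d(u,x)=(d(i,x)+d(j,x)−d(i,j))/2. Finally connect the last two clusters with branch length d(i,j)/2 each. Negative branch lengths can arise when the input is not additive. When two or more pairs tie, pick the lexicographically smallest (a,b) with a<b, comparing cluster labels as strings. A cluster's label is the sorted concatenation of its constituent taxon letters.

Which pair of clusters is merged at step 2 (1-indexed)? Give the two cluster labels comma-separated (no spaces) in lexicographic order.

K,T

iteration 1: select N,W (d=1, Q=-130); attach at lengths (-1/2, 3/2); label the merged cluster NW
  updated: d(C,NW)=10, d(K,NW)=11, d(L,NW)=7/2, d(NW,O)=14, d(NW,T)=14, d(NW,V)=23/2
iteration 2: select K,T (d=8, Q=-110); attach at lengths (17/5, 23/5); label the merged cluster KT
  updated: d(C,KT)=8, d(KT,L)=6, d(KT,NW)=17/2, d(KT,O)=15, d(KT,V)=19/2
iteration 3: select KT,V (d=19/2, Q=-72); attach at lengths (11/4, 27/4); label the merged cluster KTV
  updated: d(C,KTV)=23/4, d(KTV,L)=21/4, d(KTV,NW)=21/4, d(KTV,O)=41/4
iteration 4: select C,O (d=9, Q=-44); attach at lengths (19/12, 89/12); label the merged cluster CO
  updated: d(CO,KTV)=7/2, d(CO,L)=2, d(CO,NW)=15/2
iteration 5: select CO,KTV (d=7/2, Q=-20); attach at lengths (3/2, 2); label the merged cluster CKOTV
  updated: d(CKOTV,L)=15/8, d(CKOTV,NW)=37/8
iteration 6: select CKOTV,L (d=15/8, Q=-10); attach at lengths (3/2, 3/8); label the merged cluster CKLOTV
  updated: d(CKLOTV,NW)=25/8
iteration 7: select CKLOTV,NW (d=25/8); attach at lengths (25/16, 25/16); label the merged cluster CKLNOTVW
final tree: ((((C:19/12,O:89/12):3/2,((K:17/5,T:23/5):11/4,V:27/4):2):3/2,L:3/8):25/16,(N:-1/2,W:3/2):25/16)
total length: 36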